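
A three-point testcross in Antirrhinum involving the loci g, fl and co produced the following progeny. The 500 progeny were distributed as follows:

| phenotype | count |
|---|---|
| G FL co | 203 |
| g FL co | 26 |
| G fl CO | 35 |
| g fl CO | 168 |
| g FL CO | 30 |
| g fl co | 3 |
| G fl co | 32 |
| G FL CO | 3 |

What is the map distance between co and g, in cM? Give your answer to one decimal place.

13.4 cM

The two most frequent reciprocal classes, G FL co and g fl CO, are the parental types, so the F1 was G FL co / g fl CO.
The two rarest classes, G FL CO and g fl co, are the double crossovers. Comparing them with the parentals, only the co allele has switched, so co is the middle locus and the order is fl – co – g.
Crossovers in the co–g interval produce the single-crossover classes g FL co and G fl CO (26 + 35 = 61) plus the double crossovers (6).
RF(co–g) = (61 + 6) / 500 = 67/500 = 0.1340 → 13.4 cM.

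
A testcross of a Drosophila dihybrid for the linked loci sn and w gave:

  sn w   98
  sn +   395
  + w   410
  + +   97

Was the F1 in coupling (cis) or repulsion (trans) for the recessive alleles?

trans

The two most frequent classes are + w (410) and sn + (395); these are the parental (non-recombinant) types.
So the F1 carried + w on one chromosome and sn + on the other — the recessive alleles are on opposite chromosomes (trans / repulsion).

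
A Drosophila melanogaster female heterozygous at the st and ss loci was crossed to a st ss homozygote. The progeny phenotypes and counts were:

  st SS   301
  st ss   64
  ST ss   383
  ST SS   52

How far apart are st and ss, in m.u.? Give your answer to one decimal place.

The two most frequent classes, ST ss (383) and st SS (301), are the parental types, so the F1 was ST ss / st SS.
The recombinant classes are ST SS and st ss: 52 + 64 = 116.
Recombination frequency = 116/800 = 0.1450 ≈ 14.5%, i.e. 14.5 m.u.

14.5 m.u.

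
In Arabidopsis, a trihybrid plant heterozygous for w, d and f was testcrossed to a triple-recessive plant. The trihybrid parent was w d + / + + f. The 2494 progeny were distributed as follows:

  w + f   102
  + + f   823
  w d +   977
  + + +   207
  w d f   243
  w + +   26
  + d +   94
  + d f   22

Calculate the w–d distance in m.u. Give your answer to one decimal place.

9.8 m.u.

The two rarest classes, w + + and + d f, are the double crossovers. Comparing them with the parentals, only the d allele has switched, so d is the middle locus and the order is w – d – f.
Crossovers in the w–d interval produce the single-crossover classes + d + and w + f (94 + 102 = 196) plus the double crossovers (48).
RF(w–d) = (196 + 48) / 2494 = 244/2494 = 0.0978 → 9.8 m.u.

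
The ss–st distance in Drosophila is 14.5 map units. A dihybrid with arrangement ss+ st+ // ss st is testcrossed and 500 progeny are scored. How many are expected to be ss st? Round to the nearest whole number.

A map distance of 14.5 map units corresponds to a recombination frequency of 0.145.
The F1 is ss+ st+ / ss st, so ss st is a parental gamete class with expected frequency (1 − r)/2 = 0.855/2 = 0.4275.
Expected number = 0.4275 × 500 = 213.75 ≈ 214.

214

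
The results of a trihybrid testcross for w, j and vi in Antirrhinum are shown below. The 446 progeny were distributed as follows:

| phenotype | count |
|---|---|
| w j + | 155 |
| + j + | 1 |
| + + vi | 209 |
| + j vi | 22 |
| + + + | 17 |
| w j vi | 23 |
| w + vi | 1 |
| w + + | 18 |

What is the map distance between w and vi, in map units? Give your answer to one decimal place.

The two most frequent reciprocal classes, w j + and + + vi, are the parental types, so the F1 was w j + / + + vi.
The two rarest classes, + j + and w + vi, are the double crossovers. Comparing them with the parentals, only the w allele has switched, so w is the middle locus and the order is j – w – vi.
Crossovers in the w–vi interval produce the single-crossover classes w j vi and + + + (23 + 17 = 40) plus the double crossovers (2).
RF(w–vi) = (40 + 2) / 446 = 42/446 = 0.0942 → 9.4 map units.

9.4 map units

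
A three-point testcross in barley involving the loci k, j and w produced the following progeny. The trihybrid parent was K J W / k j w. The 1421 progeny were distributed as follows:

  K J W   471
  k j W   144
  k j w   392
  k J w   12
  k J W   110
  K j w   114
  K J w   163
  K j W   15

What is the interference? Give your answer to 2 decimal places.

0.54

The two rarest classes, K j W and k J w, are the double crossovers. Comparing them with the parentals, only the j allele has switched, so j is the middle locus and the order is k – j – w.
k–j: (224 + 27)/1421 = 0.1766; j–w: (307 + 27)/1421 = 0.2350.
Expected DCO frequency = 0.1766 × 0.2350 ≈ 0.04150; observed = 27/1421 ≈ 0.01900.
Coefficient of coincidence = 0.01900/0.04150 ≈ 0.46; interference = 1 − 0.46 = 0.54.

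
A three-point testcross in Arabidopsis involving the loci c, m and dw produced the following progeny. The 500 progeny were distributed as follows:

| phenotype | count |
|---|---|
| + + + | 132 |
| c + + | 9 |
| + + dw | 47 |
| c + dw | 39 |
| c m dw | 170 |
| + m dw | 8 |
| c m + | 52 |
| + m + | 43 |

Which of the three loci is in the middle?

c

The two most frequent reciprocal classes, + + + and c m dw, are the parental types, so the F1 was + + + / c m dw.
The two rarest classes, c + + and + m dw, are the double crossovers. Comparing them with the parentals, only the c allele has switched, so c is the middle locus and the order is dw – c – m.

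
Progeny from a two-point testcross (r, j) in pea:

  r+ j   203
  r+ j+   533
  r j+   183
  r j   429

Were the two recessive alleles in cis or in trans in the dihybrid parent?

The two most frequent classes are r+ j+ (533) and r j (429); these are the parental (non-recombinant) types.
So the F1 carried r+ j+ on one chromosome and r j on the other — the recessive alleles are on the same chromosome (cis / coupling).

cis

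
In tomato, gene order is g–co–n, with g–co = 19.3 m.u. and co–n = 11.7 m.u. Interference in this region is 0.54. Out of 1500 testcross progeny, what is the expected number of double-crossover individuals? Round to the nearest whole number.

Map distances give recombination frequencies of 0.193 and 0.117 for the two intervals.
With interference 0.54 (so coincidence = 0.46), expected double-crossover frequency = 0.193 × 0.117 × 0.46 = 0.01039.
Expected number = 0.01039 × 1500 = 15.58 ≈ 16.

16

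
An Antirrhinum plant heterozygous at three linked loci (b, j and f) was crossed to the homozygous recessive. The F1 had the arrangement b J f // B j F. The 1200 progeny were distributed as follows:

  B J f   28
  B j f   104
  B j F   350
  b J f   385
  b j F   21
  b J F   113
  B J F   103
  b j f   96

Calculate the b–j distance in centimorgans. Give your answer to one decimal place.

The two rarest classes, B J f and b j F, are the double crossovers. Comparing them with the parentals, only the b allele has switched, so b is the middle locus and the order is f – b – j.
Crossovers in the b–j interval produce the single-crossover classes b j f and B J F (96 + 103 = 199) plus the double crossovers (49).
RF(b–j) = (199 + 49) / 1200 = 248/1200 = 0.2067 → 20.7 centimorgans.

20.7 centimorgans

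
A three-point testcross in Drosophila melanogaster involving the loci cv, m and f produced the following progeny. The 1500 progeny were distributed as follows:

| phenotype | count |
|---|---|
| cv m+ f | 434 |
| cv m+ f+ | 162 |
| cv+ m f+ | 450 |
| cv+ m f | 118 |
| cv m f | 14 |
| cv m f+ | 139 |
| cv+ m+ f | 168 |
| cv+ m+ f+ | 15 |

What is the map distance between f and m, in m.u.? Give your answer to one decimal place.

The two most frequent reciprocal classes, cv+ m f+ and cv m+ f, are the parental types, so the F1 was cv+ m f+ / cv m+ f.
The two rarest classes, cv+ m+ f+ and cv m f, are the double crossovers. Comparing them with the parentals, only the m allele has switched, so m is the middle locus and the order is f – m – cv.
Crossovers in the f–m interval produce the single-crossover classes cv+ m f and cv m+ f+ (118 + 162 = 280) plus the double crossovers (29).
RF(f–m) = (280 + 29) / 1500 = 309/1500 = 0.2060 → 20.6 m.u.

20.6 m.u.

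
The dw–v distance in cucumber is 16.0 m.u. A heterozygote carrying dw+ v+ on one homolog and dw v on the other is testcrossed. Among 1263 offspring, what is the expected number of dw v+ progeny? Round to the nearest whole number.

101

A map distance of 16.0 m.u. corresponds to a recombination frequency of 0.160.
The F1 is dw+ v+ / dw v, so dw v+ is a recombinant gamete class with expected frequency r/2 = 0.160/2 = 0.0800.
Expected number = 0.0800 × 1263 = 101.04 ≈ 101.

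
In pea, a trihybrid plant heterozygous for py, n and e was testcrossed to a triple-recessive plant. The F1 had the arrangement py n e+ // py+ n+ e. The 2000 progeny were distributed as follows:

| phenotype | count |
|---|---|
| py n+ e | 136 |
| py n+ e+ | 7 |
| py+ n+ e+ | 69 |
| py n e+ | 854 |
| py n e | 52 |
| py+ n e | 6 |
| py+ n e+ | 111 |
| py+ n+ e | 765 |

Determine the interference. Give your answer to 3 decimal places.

0.254

The two rarest classes, py n+ e+ and py+ n e, are the double crossovers. Comparing them with the parentals, only the n allele has switched, so n is the middle locus and the order is py – n – e.
py–n: (247 + 13)/2000 = 0.1300; n–e: (121 + 13)/2000 = 0.0670.
Expected DCO frequency = 0.1300 × 0.0670 ≈ 0.00871; observed = 13/2000 ≈ 0.00650.
Coefficient of coincidence = 0.00650/0.00871 ≈ 0.746; interference = 1 − 0.746 = 0.254.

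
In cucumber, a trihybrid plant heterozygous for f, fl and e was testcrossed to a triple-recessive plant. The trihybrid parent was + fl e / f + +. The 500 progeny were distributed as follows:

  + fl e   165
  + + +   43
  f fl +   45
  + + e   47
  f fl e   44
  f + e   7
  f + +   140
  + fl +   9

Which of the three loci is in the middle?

The two rarest classes, + fl + and f + e, are the double crossovers. Comparing them with the parentals, only the e allele has switched, so e is the middle locus and the order is fl – e – f.

e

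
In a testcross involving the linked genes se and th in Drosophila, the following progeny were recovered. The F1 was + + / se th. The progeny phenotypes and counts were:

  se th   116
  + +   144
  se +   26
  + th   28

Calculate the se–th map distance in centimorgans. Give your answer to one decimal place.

17.2 centimorgans

The recombinant classes are + th and se +: 28 + 26 = 54.
Recombination frequency = 54/314 = 0.1720 ≈ 17.2%, i.e. 17.2 centimorgans.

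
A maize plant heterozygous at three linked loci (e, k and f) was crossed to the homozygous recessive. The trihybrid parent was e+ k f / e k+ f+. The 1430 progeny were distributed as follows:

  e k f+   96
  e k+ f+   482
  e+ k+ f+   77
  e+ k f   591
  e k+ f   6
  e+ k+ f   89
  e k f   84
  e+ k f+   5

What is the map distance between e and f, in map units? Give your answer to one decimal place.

The two rarest classes, e+ k f+ and e k+ f, are the double crossovers. Comparing them with the parentals, only the f allele has switched, so f is the middle locus and the order is k – f – e.
Crossovers in the f–e interval produce the single-crossover classes e k f and e+ k+ f+ (84 + 77 = 161) plus the double crossovers (11).
RF(f–e) = (161 + 11) / 1430 = 172/1430 = 0.1203 → 12.0 map units.

12.0 map units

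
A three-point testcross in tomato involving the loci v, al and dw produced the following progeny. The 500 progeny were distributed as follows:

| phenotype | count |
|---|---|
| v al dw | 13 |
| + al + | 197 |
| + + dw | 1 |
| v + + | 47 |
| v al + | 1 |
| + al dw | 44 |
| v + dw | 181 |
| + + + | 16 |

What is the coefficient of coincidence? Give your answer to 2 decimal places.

The two most frequent reciprocal classes, + al + and v + dw, are the parental types, so the F1 was + al + / v + dw.
The two rarest classes, v al + and + + dw, are the double crossovers. Comparing them with the parentals, only the v allele has switched, so v is the middle locus and the order is dw – v – al.
dw–v: (91 + 2)/500 = 0.1860; v–al: (29 + 2)/500 = 0.0620.
Expected DCO frequency = 0.1860 × 0.0620 ≈ 0.01153; observed = 2/500 ≈ 0.00400.
Coefficient of coincidence = 0.00400/0.01153 ≈ 0.35.

0.35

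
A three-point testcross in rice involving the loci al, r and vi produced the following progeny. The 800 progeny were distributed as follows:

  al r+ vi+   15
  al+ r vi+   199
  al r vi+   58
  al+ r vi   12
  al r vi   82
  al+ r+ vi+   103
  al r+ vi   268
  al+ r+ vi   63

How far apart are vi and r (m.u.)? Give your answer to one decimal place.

26.5 m.u.

The two most frequent reciprocal classes, al+ r vi+ and al r+ vi, are the parental types, so the F1 was al+ r vi+ / al r+ vi.
The two rarest classes, al+ r vi and al r+ vi+, are the double crossovers. Comparing them with the parentals, only the vi allele has switched, so vi is the middle locus and the order is al – vi – r.
Crossovers in the vi–r interval produce the single-crossover classes al+ r+ vi+ and al r vi (103 + 82 = 185) plus the double crossovers (27).
RF(vi–r) = (185 + 27) / 800 = 212/800 = 0.2650 → 26.5 m.u.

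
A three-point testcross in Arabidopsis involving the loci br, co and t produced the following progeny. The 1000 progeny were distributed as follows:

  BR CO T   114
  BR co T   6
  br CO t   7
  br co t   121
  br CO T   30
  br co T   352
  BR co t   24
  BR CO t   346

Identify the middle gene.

The two most frequent reciprocal classes, BR CO t and br co T, are the parental types, so the F1 was BR CO t / br co T.
The two rarest classes, br CO t and BR co T, are the double crossovers. Comparing them with the parentals, only the br allele has switched, so br is the middle locus and the order is co – br – t.

br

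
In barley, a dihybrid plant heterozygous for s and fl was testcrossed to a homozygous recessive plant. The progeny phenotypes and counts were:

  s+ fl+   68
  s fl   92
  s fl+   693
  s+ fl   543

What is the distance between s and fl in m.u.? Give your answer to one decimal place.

The two most frequent classes, s+ fl (543) and s fl+ (693), are the parental types, so the F1 was s+ fl / s fl+.
The recombinant classes are s+ fl+ and s fl: 68 + 92 = 160.
Recombination frequency = 160/1396 = 0.1146 ≈ 11.5%, i.e. 11.5 m.u.

11.5 m.u.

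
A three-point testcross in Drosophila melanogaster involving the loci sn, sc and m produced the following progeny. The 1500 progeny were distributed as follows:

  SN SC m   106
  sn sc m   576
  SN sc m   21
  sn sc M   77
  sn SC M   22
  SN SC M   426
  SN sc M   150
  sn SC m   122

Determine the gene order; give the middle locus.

sn

The two most frequent reciprocal classes, sn sc m and SN SC M, are the parental types, so the F1 was sn sc m / SN SC M.
The two rarest classes, SN sc m and sn SC M, are the double crossovers. Comparing them with the parentals, only the sn allele has switched, so sn is the middle locus and the order is m – sn – sc.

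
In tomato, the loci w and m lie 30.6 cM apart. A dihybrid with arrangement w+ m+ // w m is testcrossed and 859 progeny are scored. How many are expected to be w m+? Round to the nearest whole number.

131

A map distance of 30.6 cM corresponds to a recombination frequency of 0.306.
The F1 is w+ m+ / w m, so w m+ is a recombinant gamete class with expected frequency r/2 = 0.306/2 = 0.1530.
Expected number = 0.1530 × 859 = 131.43 ≈ 131.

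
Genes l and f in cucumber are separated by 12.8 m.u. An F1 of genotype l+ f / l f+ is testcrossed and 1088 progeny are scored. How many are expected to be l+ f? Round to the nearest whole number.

474

A map distance of 12.8 m.u. corresponds to a recombination frequency of 0.128.
The F1 is l+ f / l f+, so l+ f is a parental gamete class with expected frequency (1 − r)/2 = 0.872/2 = 0.4360.
Expected number = 0.4360 × 1088 = 474.37 ≈ 474.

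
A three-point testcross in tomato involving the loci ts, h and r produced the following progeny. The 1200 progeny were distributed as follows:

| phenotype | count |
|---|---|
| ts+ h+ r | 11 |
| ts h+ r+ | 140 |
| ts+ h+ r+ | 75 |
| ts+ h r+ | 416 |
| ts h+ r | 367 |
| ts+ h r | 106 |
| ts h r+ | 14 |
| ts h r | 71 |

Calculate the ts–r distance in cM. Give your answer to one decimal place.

22.6 cM

The two most frequent reciprocal classes, ts+ h r+ and ts h+ r, are the parental types, so the F1 was ts+ h r+ / ts h+ r.
The two rarest classes, ts h r+ and ts+ h+ r, are the double crossovers. Comparing them with the parentals, only the ts allele has switched, so ts is the middle locus and the order is h – ts – r.
Crossovers in the ts–r interval produce the single-crossover classes ts+ h r and ts h+ r+ (106 + 140 = 246) plus the double crossovers (25).
RF(ts–r) = (246 + 25) / 1200 = 271/1200 = 0.2258 → 22.6 cM.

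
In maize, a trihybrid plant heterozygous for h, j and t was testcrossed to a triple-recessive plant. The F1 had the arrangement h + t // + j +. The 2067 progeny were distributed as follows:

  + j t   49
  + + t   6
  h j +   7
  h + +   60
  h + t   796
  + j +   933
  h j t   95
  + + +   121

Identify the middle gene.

h

The two rarest classes, + + t and h j +, are the double crossovers. Comparing them with the parentals, only the h allele has switched, so h is the middle locus and the order is j – h – t.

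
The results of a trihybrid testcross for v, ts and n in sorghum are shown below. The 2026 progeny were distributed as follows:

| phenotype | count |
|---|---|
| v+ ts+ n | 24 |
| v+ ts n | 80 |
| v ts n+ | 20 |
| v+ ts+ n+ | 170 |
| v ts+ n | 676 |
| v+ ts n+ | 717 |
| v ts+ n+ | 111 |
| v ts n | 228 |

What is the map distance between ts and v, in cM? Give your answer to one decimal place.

21.8 cM

The two most frequent reciprocal classes, v+ ts n+ and v ts+ n, are the parental types, so the F1 was v+ ts n+ / v ts+ n.
The two rarest classes, v ts n+ and v+ ts+ n, are the double crossovers. Comparing them with the parentals, only the v allele has switched, so v is the middle locus and the order is ts – v – n.
Crossovers in the ts–v interval produce the single-crossover classes v+ ts+ n+ and v ts n (170 + 228 = 398) plus the double crossovers (44).
RF(ts–v) = (398 + 44) / 2026 = 442/2026 = 0.2182 → 21.8 cM.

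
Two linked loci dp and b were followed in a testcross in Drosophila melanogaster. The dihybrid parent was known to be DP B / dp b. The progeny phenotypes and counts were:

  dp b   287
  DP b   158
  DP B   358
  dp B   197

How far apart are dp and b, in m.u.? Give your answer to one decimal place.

35.5 m.u.

The recombinant classes are DP b and dp B: 158 + 197 = 355.
Recombination frequency = 355/1000 = 0.3550 ≈ 35.5%, i.e. 35.5 m.u.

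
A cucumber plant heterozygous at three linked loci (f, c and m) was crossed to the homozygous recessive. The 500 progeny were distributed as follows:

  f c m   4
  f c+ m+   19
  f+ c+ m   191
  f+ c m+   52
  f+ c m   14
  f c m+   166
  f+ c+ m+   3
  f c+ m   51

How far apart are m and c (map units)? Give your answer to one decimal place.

8.0 map units

The two most frequent reciprocal classes, f c m+ and f+ c+ m, are the parental types, so the F1 was f c m+ / f+ c+ m.
The two rarest classes, f c m and f+ c+ m+, are the double crossovers. Comparing them with the parentals, only the m allele has switched, so m is the middle locus and the order is f – m – c.
Crossovers in the m–c interval produce the single-crossover classes f c+ m+ and f+ c m (19 + 14 = 33) plus the double crossovers (7).
RF(m–c) = (33 + 7) / 500 = 40/500 = 0.0800 → 8.0 map units.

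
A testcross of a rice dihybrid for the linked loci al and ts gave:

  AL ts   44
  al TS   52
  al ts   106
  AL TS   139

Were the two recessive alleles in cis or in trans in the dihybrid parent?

cis

The two most frequent classes are AL TS (139) and al ts (106); these are the parental (non-recombinant) types.
So the F1 carried AL TS on one chromosome and al ts on the other — the recessive alleles are on the same chromosome (cis / coupling).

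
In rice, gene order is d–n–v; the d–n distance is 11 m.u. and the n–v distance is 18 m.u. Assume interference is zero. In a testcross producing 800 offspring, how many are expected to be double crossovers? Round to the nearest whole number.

Map distances give recombination frequencies of 0.110 and 0.180 for the two intervals.
With no interference, expected double-crossover frequency = 0.110 × 0.180 = 0.01980.
Expected number = 0.01980 × 800 = 15.84 ≈ 16.

16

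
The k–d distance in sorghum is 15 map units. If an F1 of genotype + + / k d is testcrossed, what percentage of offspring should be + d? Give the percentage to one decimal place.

A map distance of 15 map units corresponds to a recombination frequency of 0.150.
The F1 is + + / k d, so + d is a recombinant gamete class with expected frequency r/2 = 0.150/2 = 0.0750.
That is 0.0750 = 7.5% of the progeny.

7.5%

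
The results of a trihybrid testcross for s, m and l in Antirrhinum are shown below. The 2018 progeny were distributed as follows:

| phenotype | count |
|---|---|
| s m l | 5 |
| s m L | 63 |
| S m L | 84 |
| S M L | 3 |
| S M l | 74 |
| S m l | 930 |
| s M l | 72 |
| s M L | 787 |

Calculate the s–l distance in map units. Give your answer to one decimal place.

The two most frequent reciprocal classes, S m l and s M L, are the parental types, so the F1 was S m l / s M L.
The two rarest classes, s m l and S M L, are the double crossovers. Comparing them with the parentals, only the s allele has switched, so s is the middle locus and the order is l – s – m.
Crossovers in the l–s interval produce the single-crossover classes S m L and s M l (84 + 72 = 156) plus the double crossovers (8).
RF(l–s) = (156 + 8) / 2018 = 164/2018 = 0.0813 → 8.1 map units.

8.1 map units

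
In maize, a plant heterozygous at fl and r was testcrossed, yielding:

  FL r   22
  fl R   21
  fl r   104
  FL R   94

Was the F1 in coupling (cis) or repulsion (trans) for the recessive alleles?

The two most frequent classes are FL R (94) and fl r (104); these are the parental (non-recombinant) types.
So the F1 carried FL R on one chromosome and fl r on the other — the recessive alleles are on the same chromosome (cis / coupling).

cis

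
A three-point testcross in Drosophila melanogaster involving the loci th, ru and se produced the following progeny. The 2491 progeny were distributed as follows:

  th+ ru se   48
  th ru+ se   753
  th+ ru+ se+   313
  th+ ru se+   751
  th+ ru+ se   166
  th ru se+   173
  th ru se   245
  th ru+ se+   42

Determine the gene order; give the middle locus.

The two most frequent reciprocal classes, th ru+ se and th+ ru se+, are the parental types, so the F1 was th ru+ se / th+ ru se+.
The two rarest classes, th ru+ se+ and th+ ru se, are the double crossovers. Comparing them with the parentals, only the se allele has switched, so se is the middle locus and the order is th – se – ru.

se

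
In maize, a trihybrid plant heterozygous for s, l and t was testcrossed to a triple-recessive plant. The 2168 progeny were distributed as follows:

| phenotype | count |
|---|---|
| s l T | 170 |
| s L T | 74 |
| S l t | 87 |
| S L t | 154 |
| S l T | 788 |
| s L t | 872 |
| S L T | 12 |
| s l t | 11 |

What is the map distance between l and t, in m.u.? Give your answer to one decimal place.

8.5 m.u.

The two most frequent reciprocal classes, s L t and S l T, are the parental types, so the F1 was s L t / S l T.
The two rarest classes, s l t and S L T, are the double crossovers. Comparing them with the parentals, only the l allele has switched, so l is the middle locus and the order is s – l – t.
Crossovers in the l–t interval produce the single-crossover classes s L T and S l t (74 + 87 = 161) plus the double crossovers (23).
RF(l–t) = (161 + 23) / 2168 = 184/2168 = 0.0849 → 8.5 m.u.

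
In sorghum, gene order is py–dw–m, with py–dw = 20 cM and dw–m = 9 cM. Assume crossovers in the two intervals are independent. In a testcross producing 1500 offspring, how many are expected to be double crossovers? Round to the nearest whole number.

Map distances give recombination frequencies of 0.200 and 0.090 for the two intervals.
With no interference, expected double-crossover frequency = 0.200 × 0.090 = 0.01800.
Expected number = 0.01800 × 1500 = 27.00 ≈ 27.

27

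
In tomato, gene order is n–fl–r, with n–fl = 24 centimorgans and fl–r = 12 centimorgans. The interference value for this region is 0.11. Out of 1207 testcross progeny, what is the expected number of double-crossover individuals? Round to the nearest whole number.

31

Map distances give recombination frequencies of 0.240 and 0.120 for the two intervals.
With interference 0.11 (so coincidence = 0.89), expected double-crossover frequency = 0.240 × 0.120 × 0.89 = 0.02563.
Expected number = 0.02563 × 1207 = 30.94 ≈ 31.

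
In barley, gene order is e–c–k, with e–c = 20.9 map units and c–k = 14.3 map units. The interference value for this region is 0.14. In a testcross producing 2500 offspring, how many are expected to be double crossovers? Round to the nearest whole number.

Map distances give recombination frequencies of 0.209 and 0.143 for the two intervals.
With interference 0.14 (so coincidence = 0.86), expected double-crossover frequency = 0.209 × 0.143 × 0.86 = 0.02570.
Expected number = 0.02570 × 2500 = 64.26 ≈ 64.

64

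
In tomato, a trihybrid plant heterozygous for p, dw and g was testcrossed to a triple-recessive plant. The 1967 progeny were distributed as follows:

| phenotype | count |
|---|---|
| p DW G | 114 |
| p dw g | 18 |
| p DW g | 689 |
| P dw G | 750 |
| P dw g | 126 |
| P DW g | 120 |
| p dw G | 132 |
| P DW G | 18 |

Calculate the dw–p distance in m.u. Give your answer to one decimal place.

The two most frequent reciprocal classes, p DW g and P dw G, are the parental types, so the F1 was p DW g / P dw G.
The two rarest classes, p dw g and P DW G, are the double crossovers. Comparing them with the parentals, only the dw allele has switched, so dw is the middle locus and the order is g – dw – p.
Crossovers in the dw–p interval produce the single-crossover classes P DW g and p dw G (120 + 132 = 252) plus the double crossovers (36).
RF(dw–p) = (252 + 36) / 1967 = 288/1967 = 0.1464 → 14.6 m.u.

14.6 m.u.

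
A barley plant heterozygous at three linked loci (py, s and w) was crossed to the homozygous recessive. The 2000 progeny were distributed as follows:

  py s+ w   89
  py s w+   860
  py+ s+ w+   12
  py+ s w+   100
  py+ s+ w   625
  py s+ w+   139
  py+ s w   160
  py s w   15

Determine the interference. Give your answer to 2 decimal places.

The two most frequent reciprocal classes, py+ s+ w and py s w+, are the parental types, so the F1 was py+ s+ w / py s w+.
The two rarest classes, py+ s+ w+ and py s w, are the double crossovers. Comparing them with the parentals, only the w allele has switched, so w is the middle locus and the order is s – w – py.
s–w: (299 + 27)/2000 = 0.1630; w–py: (189 + 27)/2000 = 0.1080.
Expected DCO frequency = 0.1630 × 0.1080 ≈ 0.01760; observed = 27/2000 ≈ 0.01350.
Coefficient of coincidence = 0.01350/0.01760 ≈ 0.77; interference = 1 − 0.77 = 0.23.

0.23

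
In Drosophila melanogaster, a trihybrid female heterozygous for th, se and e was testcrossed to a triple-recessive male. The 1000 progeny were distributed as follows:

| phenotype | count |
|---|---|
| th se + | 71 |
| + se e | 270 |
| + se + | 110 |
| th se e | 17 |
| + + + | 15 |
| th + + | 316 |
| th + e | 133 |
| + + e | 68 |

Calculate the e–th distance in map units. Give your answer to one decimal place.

The two most frequent reciprocal classes, + se e and th + +, are the parental types, so the F1 was + se e / th + +.
The two rarest classes, th se e and + + +, are the double crossovers. Comparing them with the parentals, only the th allele has switched, so th is the middle locus and the order is e – th – se.
Crossovers in the e–th interval produce the single-crossover classes + se + and th + e (110 + 133 = 243) plus the double crossovers (32).
RF(e–th) = (243 + 32) / 1000 = 275/1000 = 0.2750 → 27.5 map units.

27.5 map units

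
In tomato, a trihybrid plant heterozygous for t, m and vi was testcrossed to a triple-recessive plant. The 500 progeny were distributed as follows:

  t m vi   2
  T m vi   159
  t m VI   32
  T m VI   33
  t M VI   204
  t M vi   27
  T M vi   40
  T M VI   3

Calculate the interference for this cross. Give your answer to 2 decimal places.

0.50

The two most frequent reciprocal classes, T m vi and t M VI, are the parental types, so the F1 was T m vi / t M VI.
The two rarest classes, t m vi and T M VI, are the double crossovers. Comparing them with the parentals, only the t allele has switched, so t is the middle locus and the order is m – t – vi.
m–t: (72 + 5)/500 = 0.1540; t–vi: (60 + 5)/500 = 0.1300.
Expected DCO frequency = 0.1540 × 0.1300 ≈ 0.02002; observed = 5/500 ≈ 0.01000.
Coefficient of coincidence = 0.01000/0.02002 ≈ 0.50; interference = 1 − 0.50 = 0.50.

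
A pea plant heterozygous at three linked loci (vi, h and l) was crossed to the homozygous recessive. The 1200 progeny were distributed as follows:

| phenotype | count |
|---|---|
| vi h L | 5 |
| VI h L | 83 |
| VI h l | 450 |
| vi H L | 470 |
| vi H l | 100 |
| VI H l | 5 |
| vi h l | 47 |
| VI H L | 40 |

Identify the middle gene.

h

The two most frequent reciprocal classes, vi H L and VI h l, are the parental types, so the F1 was vi H L / VI h l.
The two rarest classes, vi h L and VI H l, are the double crossovers. Comparing them with the parentals, only the h allele has switched, so h is the middle locus and the order is l – h – vi.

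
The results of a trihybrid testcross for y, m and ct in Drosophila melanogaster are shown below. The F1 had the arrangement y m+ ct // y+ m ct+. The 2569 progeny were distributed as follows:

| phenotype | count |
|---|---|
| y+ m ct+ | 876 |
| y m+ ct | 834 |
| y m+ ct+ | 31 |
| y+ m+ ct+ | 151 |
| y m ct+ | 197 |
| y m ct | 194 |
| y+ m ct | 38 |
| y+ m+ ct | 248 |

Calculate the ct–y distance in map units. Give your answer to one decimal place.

20.0 map units

The two rarest classes, y m+ ct+ and y+ m ct, are the double crossovers. Comparing them with the parentals, only the ct allele has switched, so ct is the middle locus and the order is y – ct – m.
Crossovers in the y–ct interval produce the single-crossover classes y+ m+ ct and y m ct+ (248 + 197 = 445) plus the double crossovers (69).
RF(y–ct) = (445 + 69) / 2569 = 514/2569 = 0.2001 → 20.0 map units.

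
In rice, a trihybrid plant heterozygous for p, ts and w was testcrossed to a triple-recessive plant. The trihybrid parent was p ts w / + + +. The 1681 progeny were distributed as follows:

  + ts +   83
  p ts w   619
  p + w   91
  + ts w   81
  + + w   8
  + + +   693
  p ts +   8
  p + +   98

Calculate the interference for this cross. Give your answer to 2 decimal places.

0.27

The two rarest classes, p ts + and + + w, are the double crossovers. Comparing them with the parentals, only the w allele has switched, so w is the middle locus and the order is ts – w – p.
ts–w: (174 + 16)/1681 = 0.1130; w–p: (179 + 16)/1681 = 0.1160.
Expected DCO frequency = 0.1130 × 0.1160 ≈ 0.01311; observed = 16/1681 ≈ 0.00952.
Coefficient of coincidence = 0.00952/0.01311 ≈ 0.73; interference = 1 − 0.73 = 0.27.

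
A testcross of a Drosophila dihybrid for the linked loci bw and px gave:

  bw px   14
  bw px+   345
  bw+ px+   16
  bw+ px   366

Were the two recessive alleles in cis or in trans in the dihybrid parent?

trans

The two most frequent classes are bw+ px (366) and bw px+ (345); these are the parental (non-recombinant) types.
So the F1 carried bw+ px on one chromosome and bw px+ on the other — the recessive alleles are on opposite chromosomes (trans / repulsion).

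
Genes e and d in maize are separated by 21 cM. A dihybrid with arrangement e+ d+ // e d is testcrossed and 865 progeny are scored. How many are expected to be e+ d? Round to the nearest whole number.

91

A map distance of 21 cM corresponds to a recombination frequency of 0.210.
The F1 is e+ d+ / e d, so e+ d is a recombinant gamete class with expected frequency r/2 = 0.210/2 = 0.1050.
Expected number = 0.1050 × 865 = 90.83 ≈ 91.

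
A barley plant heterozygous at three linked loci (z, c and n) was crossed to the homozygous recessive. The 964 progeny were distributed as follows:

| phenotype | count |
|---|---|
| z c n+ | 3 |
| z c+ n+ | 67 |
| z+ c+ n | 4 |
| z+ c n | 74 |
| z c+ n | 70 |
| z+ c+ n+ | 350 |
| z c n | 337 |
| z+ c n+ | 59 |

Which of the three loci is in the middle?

The two most frequent reciprocal classes, z+ c+ n+ and z c n, are the parental types, so the F1 was z+ c+ n+ / z c n.
The two rarest classes, z+ c+ n and z c n+, are the double crossovers. Comparing them with the parentals, only the n allele has switched, so n is the middle locus and the order is c – n – z.

n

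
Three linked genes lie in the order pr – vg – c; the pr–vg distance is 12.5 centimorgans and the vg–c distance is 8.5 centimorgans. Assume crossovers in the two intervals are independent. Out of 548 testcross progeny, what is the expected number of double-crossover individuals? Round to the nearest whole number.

Map distances give recombination frequencies of 0.125 and 0.085 for the two intervals.
With no interference, expected double-crossover frequency = 0.125 × 0.085 = 0.01063.
Expected number = 0.01063 × 548 = 5.82 ≈ 6.

6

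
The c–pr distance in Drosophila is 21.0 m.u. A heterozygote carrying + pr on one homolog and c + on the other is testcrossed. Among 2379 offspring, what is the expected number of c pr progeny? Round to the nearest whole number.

A map distance of 21.0 m.u. corresponds to a recombination frequency of 0.210.
The F1 is + pr / c +, so c pr is a recombinant gamete class with expected frequency r/2 = 0.210/2 = 0.1050.
Expected number = 0.1050 × 2379 = 249.79 ≈ 250.

250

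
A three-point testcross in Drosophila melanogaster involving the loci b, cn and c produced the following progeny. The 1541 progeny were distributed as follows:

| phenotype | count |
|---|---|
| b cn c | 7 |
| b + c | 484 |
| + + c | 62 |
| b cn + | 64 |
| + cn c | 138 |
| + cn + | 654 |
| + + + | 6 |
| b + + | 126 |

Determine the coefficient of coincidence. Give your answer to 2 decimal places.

The two most frequent reciprocal classes, b + c and + cn +, are the parental types, so the F1 was b + c / + cn +.
The two rarest classes, b cn c and + + +, are the double crossovers. Comparing them with the parentals, only the cn allele has switched, so cn is the middle locus and the order is b – cn – c.
b–cn: (126 + 13)/1541 = 0.0902; cn–c: (264 + 13)/1541 = 0.1798.
Expected DCO frequency = 0.0902 × 0.1798 ≈ 0.01622; observed = 13/1541 ≈ 0.00844.
Coefficient of coincidence = 0.00844/0.01622 ≈ 0.52.

0.52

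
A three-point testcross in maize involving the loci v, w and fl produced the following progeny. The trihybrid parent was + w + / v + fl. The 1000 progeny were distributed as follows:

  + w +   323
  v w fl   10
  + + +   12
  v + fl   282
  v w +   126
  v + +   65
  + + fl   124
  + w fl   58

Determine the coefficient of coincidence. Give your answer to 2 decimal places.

0.56

The two rarest classes, + + + and v w fl, are the double crossovers. Comparing them with the parentals, only the w allele has switched, so w is the middle locus and the order is v – w – fl.
v–w: (250 + 22)/1000 = 0.2720; w–fl: (123 + 22)/1000 = 0.1450.
Expected DCO frequency = 0.2720 × 0.1450 ≈ 0.03944; observed = 22/1000 ≈ 0.02200.
Coefficient of coincidence = 0.02200/0.03944 ≈ 0.56.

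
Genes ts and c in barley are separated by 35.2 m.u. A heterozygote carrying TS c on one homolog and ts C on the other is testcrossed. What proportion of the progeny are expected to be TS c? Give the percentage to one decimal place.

32.4%

A map distance of 35.2 m.u. corresponds to a recombination frequency of 0.352.
The F1 is TS c / ts C, so TS c is a parental gamete class with expected frequency (1 − r)/2 = 0.648/2 = 0.3240.
That is 0.3240 = 32.4% of the progeny.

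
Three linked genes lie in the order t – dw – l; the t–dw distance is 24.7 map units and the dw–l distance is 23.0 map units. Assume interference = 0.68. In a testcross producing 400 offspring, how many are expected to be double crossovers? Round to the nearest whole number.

Map distances give recombination frequencies of 0.247 and 0.230 for the two intervals.
With interference 0.68 (so coincidence = 0.32), expected double-crossover frequency = 0.247 × 0.230 × 0.32 = 0.01818.
Expected number = 0.01818 × 400 = 7.27 ≈ 7.

7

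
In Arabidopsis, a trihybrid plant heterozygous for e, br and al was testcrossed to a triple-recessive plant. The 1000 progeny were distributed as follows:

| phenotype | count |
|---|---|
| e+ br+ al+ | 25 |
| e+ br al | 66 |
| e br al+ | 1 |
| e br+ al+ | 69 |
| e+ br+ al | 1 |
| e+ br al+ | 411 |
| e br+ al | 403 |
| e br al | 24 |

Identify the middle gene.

The two most frequent reciprocal classes, e br+ al and e+ br al+, are the parental types, so the F1 was e br+ al / e+ br al+.
The two rarest classes, e+ br+ al and e br al+, are the double crossovers. Comparing them with the parentals, only the e allele has switched, so e is the middle locus and the order is br – e – al.

e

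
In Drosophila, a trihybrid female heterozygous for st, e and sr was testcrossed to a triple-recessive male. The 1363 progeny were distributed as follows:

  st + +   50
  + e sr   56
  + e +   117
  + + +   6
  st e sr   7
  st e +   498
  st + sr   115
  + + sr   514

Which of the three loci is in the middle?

sr

The two most frequent reciprocal classes, + + sr and st e +, are the parental types, so the F1 was + + sr / st e +.
The two rarest classes, + + + and st e sr, are the double crossovers. Comparing them with the parentals, only the sr allele has switched, so sr is the middle locus and the order is e – sr – st.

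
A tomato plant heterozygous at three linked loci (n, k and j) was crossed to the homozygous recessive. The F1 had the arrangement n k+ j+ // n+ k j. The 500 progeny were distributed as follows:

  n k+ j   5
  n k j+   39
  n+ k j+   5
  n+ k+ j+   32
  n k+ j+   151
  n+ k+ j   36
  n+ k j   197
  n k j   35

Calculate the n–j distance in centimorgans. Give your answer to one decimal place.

15.4 centimorgans

The two rarest classes, n k+ j and n+ k j+, are the double crossovers. Comparing them with the parentals, only the j allele has switched, so j is the middle locus and the order is n – j – k.
Crossovers in the n–j interval produce the single-crossover classes n+ k+ j+ and n k j (32 + 35 = 67) plus the double crossovers (10).
RF(n–j) = (67 + 10) / 500 = 77/500 = 0.1540 → 15.4 centimorgans.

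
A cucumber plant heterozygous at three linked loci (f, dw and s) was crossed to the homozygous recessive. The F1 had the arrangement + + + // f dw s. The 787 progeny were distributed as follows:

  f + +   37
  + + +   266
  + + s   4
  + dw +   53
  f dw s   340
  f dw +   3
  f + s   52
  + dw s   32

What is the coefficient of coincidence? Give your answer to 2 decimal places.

The two rarest classes, + + s and f dw +, are the double crossovers. Comparing them with the parentals, only the s allele has switched, so s is the middle locus and the order is f – s – dw.
f–s: (69 + 7)/787 = 0.0966; s–dw: (105 + 7)/787 = 0.1423.
Expected DCO frequency = 0.0966 × 0.1423 ≈ 0.01375; observed = 7/787 ≈ 0.00889.
Coefficient of coincidence = 0.00889/0.01375 ≈ 0.65.

0.65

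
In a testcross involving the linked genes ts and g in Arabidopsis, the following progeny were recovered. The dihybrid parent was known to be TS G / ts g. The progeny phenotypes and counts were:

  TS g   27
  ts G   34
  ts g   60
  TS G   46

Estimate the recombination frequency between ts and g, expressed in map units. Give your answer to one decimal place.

The recombinant classes are TS g and ts G: 27 + 34 = 61.
Recombination frequency = 61/167 = 0.3653 ≈ 36.5%, i.e. 36.5 map units.

36.5 map units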